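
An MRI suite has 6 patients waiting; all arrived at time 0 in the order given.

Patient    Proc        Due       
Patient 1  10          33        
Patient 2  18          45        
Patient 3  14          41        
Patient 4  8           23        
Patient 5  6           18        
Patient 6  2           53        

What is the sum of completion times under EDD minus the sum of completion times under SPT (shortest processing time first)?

46

EDD (increasing due date): Patient 5 Patient 4 Patient 1 Patient 3 Patient 2 Patient 6.
Patient 5: 0→6
Patient 4: 6→14
Patient 1: 14→24
Patient 3: 24→38
Patient 2: 38→56
Patient 6: 56→58
Sum = 6+14+24+38+56+58 = 196.
SPT (increasing processing time): Patient 6 Patient 5 Patient 4 Patient 1 Patient 3 Patient 2.
Patient 6: 0→2
Patient 5: 2→8
Patient 4: 8→16
Patient 1: 16→26
Patient 3: 26→40
Patient 2: 40→58
Sum = 2+8+16+26+40+58 = 150.
Difference = 196 − 150 = 46.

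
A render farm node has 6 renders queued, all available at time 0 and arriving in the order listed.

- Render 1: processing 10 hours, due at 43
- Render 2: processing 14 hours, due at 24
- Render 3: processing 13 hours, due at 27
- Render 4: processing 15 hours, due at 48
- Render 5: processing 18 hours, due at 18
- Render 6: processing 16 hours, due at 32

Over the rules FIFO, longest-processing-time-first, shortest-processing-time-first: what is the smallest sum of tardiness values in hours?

FIFO (arrival order): Render 1 Render 2 Render 3 Render 4 Render 5 Render 6.
Render 1: 0→10, due 43, tardiness 0
Render 2: 10→24, due 24, tardiness 0
Render 3: 24→37, due 27, tardiness 10
Render 4: 37→52, due 48, tardiness 4
Render 5: 52→70, due 18, tardiness 52
Render 6: 70→86, due 32, tardiness 54
Sum = 0+0+10+4+52+54 = 120.
LPT (decreasing processing time): Render 5 Render 6 Render 4 Render 2 Render 3 Render 1.
Render 5: 0→18, due 18, tardiness 0
Render 6: 18→34, due 32, tardiness 2
Render 4: 34→49, due 48, tardiness 1
Render 2: 49→63, due 24, tardiness 39
Render 3: 63→76, due 27, tardiness 49
Render 1: 76→86, due 43, tardiness 43
Sum = 0+2+1+39+49+43 = 134.
SPT (increasing processing time): Render 1 Render 3 Render 2 Render 4 Render 6 Render 5.
Render 1: 0→10, due 43, tardiness 0
Render 3: 10→23, due 27, tardiness 0
Render 2: 23→37, due 24, tardiness 13
Render 4: 37→52, due 48, tardiness 4
Render 6: 52→68, due 32, tardiness 36
Render 5: 68→86, due 18, tardiness 68
Sum = 0+0+13+4+36+68 = 121.
FIFO 120, LPT 134, SPT 121 → minimum 120.

120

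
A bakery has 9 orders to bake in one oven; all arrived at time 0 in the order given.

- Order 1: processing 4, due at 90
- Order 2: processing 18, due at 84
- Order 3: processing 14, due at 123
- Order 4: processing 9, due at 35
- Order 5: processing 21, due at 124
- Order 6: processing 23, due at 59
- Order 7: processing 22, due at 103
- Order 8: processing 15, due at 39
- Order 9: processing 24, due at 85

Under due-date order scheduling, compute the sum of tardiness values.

51

EDD (increasing due date): Order 4 Order 8 Order 6 Order 2 Order 9 Order 1 Order 7 Order 3 Order 5.
Order 4: 0→9, due 35, tardiness 0
Order 8: 9→24, due 39, tardiness 0
Order 6: 24→47, due 59, tardiness 0
Order 2: 47→65, due 84, tardiness 0
Order 9: 65→89, due 85, tardiness 4
Order 1: 89→93, due 90, tardiness 3
Order 7: 93→115, due 103, tardiness 12
Order 3: 115→129, due 123, tardiness 6
Order 5: 129→150, due 124, tardiness 26
Sum = 0+0+0+0+4+3+12+6+26 = 51.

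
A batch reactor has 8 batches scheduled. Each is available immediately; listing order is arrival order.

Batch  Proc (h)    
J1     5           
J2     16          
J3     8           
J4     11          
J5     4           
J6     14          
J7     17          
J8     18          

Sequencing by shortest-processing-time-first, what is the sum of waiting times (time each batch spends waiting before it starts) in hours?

SPT (increasing processing time): J5 J1 J3 J4 J6 J2 J7 J8.
J5: waits 0, runs 0→4
J1: waits 4, runs 4→9
J3: waits 9, runs 9→17
J4: waits 17, runs 17→28
J6: waits 28, runs 28→42
J2: waits 42, runs 42→58
J7: waits 58, runs 58→75
J8: waits 75, runs 75→93
Sum = 0+4+9+17+28+42+58+75 = 233.

233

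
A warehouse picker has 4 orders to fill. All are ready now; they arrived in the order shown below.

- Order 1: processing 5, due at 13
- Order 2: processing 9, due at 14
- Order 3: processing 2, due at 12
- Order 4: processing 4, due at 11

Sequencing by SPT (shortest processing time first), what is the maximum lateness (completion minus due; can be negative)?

SPT (increasing processing time): Order 3 Order 4 Order 1 Order 2.
Order 3: 0→2, due 12, lateness -10
Order 4: 2→6, due 11, lateness -5
Order 1: 6→11, due 13, lateness -2
Order 2: 11→20, due 14, lateness 6
Maximum = 6.

6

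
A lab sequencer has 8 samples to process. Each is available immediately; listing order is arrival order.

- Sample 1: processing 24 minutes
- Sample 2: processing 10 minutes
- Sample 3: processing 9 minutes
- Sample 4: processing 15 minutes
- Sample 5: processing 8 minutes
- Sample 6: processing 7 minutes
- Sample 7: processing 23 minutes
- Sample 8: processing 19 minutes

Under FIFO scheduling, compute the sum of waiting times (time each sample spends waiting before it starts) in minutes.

FIFO (arrival order): Sample 1 Sample 2 Sample 3 Sample 4 Sample 5 Sample 6 Sample 7 Sample 8.
Sample 1: waits 0, runs 0→24
Sample 2: waits 24, runs 24→34
Sample 3: waits 34, runs 34→43
Sample 4: waits 43, runs 43→58
Sample 5: waits 58, runs 58→66
Sample 6: waits 66, runs 66→73
Sample 7: waits 73, runs 73→96
Sample 8: waits 96, runs 96→115
Sum = 0+24+34+43+58+66+73+96 = 394.

394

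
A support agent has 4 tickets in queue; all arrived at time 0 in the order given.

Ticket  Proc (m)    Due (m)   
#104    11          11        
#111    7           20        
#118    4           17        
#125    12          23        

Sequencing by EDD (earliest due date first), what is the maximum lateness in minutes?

EDD (increasing due date): #104 #118 #111 #125.
#104: 0→11, due 11, lateness 0
#118: 11→15, due 17, lateness -2
#111: 15→22, due 20, lateness 2
#125: 22→34, due 23, lateness 11
Maximum = 11.

11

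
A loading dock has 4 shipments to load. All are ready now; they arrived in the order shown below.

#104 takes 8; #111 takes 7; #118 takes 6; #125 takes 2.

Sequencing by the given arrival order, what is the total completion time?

FIFO (arrival order): #104 #111 #118 #125.
#104: 0→8
#111: 8→15
#118: 15→21
#125: 21→23
Sum = 8+15+21+23 = 67.

67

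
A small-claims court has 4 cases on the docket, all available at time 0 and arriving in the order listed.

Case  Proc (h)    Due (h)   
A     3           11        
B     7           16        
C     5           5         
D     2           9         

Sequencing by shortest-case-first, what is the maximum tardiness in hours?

5

SPT (increasing processing time): D A C B.
D: 0→2, due 9, tardiness 0
A: 2→5, due 11, tardiness 0
C: 5→10, due 5, tardiness 5
B: 10→17, due 16, tardiness 1
Maximum = 5.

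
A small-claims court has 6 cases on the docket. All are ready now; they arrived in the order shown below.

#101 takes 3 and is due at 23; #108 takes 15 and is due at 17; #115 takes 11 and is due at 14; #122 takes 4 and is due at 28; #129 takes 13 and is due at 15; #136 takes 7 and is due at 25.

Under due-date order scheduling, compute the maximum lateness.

EDD (increasing due date): #115 #129 #108 #101 #136 #122.
#115: 0→11, due 14, lateness -3
#129: 11→24, due 15, lateness 9
#108: 24→39, due 17, lateness 22
#101: 39→42, due 23, lateness 19
#136: 42→49, due 25, lateness 24
#122: 49→53, due 28, lateness 25
Maximum = 25.

25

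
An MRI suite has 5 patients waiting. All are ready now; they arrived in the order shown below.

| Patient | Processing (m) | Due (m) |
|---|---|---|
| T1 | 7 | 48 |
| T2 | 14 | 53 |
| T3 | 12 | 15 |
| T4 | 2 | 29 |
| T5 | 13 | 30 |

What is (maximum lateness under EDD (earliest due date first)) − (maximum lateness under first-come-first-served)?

EDD (increasing due date): T3 T4 T5 T1 T2.
T3: 0→12, due 15, lateness -3
T4: 12→14, due 29, lateness -15
T5: 14→27, due 30, lateness -3
T1: 27→34, due 48, lateness -14
T2: 34→48, due 53, lateness -5
Maximum = -3.
FIFO (arrival order): T1 T2 T3 T4 T5.
T1: 0→7, due 48, lateness -41
T2: 7→21, due 53, lateness -32
T3: 21→33, due 15, lateness 18
T4: 33→35, due 29, lateness 6
T5: 35→48, due 30, lateness 18
Maximum = 18.
Difference = -3 − 18 = -21.

-21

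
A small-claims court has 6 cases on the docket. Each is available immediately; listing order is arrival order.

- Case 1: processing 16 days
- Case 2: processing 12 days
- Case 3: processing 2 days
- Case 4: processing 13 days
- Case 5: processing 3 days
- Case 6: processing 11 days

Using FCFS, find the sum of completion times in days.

220

FIFO (arrival order): Case 1 Case 2 Case 3 Case 4 Case 5 Case 6.
Case 1: 0→16
Case 2: 16→28
Case 3: 28→30
Case 4: 30→43
Case 5: 43→46
Case 6: 46→57
Sum = 16+28+30+43+46+57 = 220.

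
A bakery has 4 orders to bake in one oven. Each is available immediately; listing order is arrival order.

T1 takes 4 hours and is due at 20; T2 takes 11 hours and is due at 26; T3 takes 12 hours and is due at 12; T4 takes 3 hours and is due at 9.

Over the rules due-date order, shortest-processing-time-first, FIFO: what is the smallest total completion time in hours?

58

EDD (increasing due date): T4 T3 T1 T2.
T4: 0→3
T3: 3→15
T1: 15→19
T2: 19→30
Sum = 3+15+19+30 = 67.
SPT (increasing processing time): T4 T1 T2 T3.
T4: 0→3
T1: 3→7
T2: 7→18
T3: 18→30
Sum = 3+7+18+30 = 58.
FIFO (arrival order): T1 T2 T3 T4.
T1: 0→4
T2: 4→15
T3: 15→27
T4: 27→30
Sum = 4+15+27+30 = 76.
EDD 67, SPT 58, FIFO 76 → minimum 58.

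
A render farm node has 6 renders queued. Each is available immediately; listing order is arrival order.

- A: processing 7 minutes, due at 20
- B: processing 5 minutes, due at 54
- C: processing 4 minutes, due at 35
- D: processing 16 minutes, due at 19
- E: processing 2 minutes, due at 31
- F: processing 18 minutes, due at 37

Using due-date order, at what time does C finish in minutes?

29

EDD (increasing due date): D A E C F B.
D: 0→16
A: 16→23
E: 23→25
C: 25→29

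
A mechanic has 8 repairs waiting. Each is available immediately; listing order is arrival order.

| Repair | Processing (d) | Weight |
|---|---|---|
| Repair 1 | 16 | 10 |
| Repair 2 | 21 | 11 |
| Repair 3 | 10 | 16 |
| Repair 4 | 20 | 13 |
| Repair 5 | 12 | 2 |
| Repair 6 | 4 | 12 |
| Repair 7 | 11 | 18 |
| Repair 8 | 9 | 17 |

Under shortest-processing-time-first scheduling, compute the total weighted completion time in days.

4160

SPT (increasing processing time): Repair 6 Repair 8 Repair 3 Repair 7 Repair 5 Repair 1 Repair 4 Repair 2.
Repair 6: finishes 4, weight 12, w·C = 48
Repair 8: finishes 13, weight 17, w·C = 221
Repair 3: finishes 23, weight 16, w·C = 368
Repair 7: finishes 34, weight 18, w·C = 612
Repair 5: finishes 46, weight 2, w·C = 92
Repair 1: finishes 62, weight 10, w·C = 620
Repair 4: finishes 82, weight 13, w·C = 1066
Repair 2: finishes 103, weight 11, w·C = 1133
Sum = 48+221+368+612+92+620+1066+1133 = 4160.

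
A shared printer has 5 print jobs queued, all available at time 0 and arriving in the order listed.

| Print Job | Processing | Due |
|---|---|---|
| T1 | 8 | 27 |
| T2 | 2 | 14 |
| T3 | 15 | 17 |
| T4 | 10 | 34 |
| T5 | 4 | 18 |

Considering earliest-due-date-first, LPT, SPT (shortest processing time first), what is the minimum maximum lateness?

EDD (increasing due date): T2 T3 T5 T1 T4.
T2: 0→2, due 14, lateness -12
T3: 2→17, due 17, lateness 0
T5: 17→21, due 18, lateness 3
T1: 21→29, due 27, lateness 2
T4: 29→39, due 34, lateness 5
Maximum = 5.
LPT (decreasing processing time): T3 T4 T1 T5 T2.
T3: 0→15, due 17, lateness -2
T4: 15→25, due 34, lateness -9
T1: 25→33, due 27, lateness 6
T5: 33→37, due 18, lateness 19
T2: 37→39, due 14, lateness 25
Maximum = 25.
SPT (increasing processing time): T2 T5 T1 T4 T3.
T2: 0→2, due 14, lateness -12
T5: 2→6, due 18, lateness -12
T1: 6→14, due 27, lateness -13
T4: 14→24, due 34, lateness -10
T3: 24→39, due 17, lateness 22
Maximum = 22.
EDD 5, LPT 25, SPT 22 → minimum 5.

5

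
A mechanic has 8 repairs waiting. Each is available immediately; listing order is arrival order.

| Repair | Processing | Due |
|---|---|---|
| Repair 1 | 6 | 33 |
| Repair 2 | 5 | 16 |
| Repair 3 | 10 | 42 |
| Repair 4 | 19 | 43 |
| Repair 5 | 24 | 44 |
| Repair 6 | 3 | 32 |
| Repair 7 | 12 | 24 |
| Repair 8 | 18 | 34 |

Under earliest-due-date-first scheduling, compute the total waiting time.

EDD (increasing due date): Repair 2 Repair 7 Repair 6 Repair 1 Repair 8 Repair 3 Repair 4 Repair 5.
Repair 2: waits 0, runs 0→5
Repair 7: waits 5, runs 5→17
Repair 6: waits 17, runs 17→20
Repair 1: waits 20, runs 20→26
Repair 8: waits 26, runs 26→44
Repair 3: waits 44, runs 44→54
Repair 4: waits 54, runs 54→73
Repair 5: waits 73, runs 73→97
Sum = 0+5+17+20+26+44+54+73 = 239.

239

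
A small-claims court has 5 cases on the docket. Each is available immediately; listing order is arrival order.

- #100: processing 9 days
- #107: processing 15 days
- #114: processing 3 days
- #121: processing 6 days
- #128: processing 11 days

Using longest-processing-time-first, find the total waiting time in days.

117

LPT (decreasing processing time): #107 #128 #100 #121 #114.
#107: waits 0, runs 0→15
#128: waits 15, runs 15→26
#100: waits 26, runs 26→35
#121: waits 35, runs 35→41
#114: waits 41, runs 41→44
Sum = 0+15+26+35+41 = 117.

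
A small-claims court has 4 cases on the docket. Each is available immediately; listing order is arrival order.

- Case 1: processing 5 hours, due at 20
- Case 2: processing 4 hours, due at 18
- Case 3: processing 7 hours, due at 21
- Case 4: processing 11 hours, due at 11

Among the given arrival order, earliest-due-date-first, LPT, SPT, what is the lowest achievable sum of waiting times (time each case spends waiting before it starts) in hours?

FIFO (arrival order): Case 1 Case 2 Case 3 Case 4.
Case 1: waits 0, runs 0→5
Case 2: waits 5, runs 5→9
Case 3: waits 9, runs 9→16
Case 4: waits 16, runs 16→27
Sum = 0+5+9+16 = 30.
EDD (increasing due date): Case 4 Case 2 Case 1 Case 3.
Case 4: waits 0, runs 0→11
Case 2: waits 11, runs 11→15
Case 1: waits 15, runs 15→20
Case 3: waits 20, runs 20→27
Sum = 0+11+15+20 = 46.
LPT (decreasing processing time): Case 4 Case 3 Case 1 Case 2.
Case 4: waits 0, runs 0→11
Case 3: waits 11, runs 11→18
Case 1: waits 18, runs 18→23
Case 2: waits 23, runs 23→27
Sum = 0+11+18+23 = 52.
SPT (increasing processing time): Case 2 Case 1 Case 3 Case 4.
Case 2: waits 0, runs 0→4
Case 1: waits 4, runs 4→9
Case 3: waits 9, runs 9→16
Case 4: waits 16, runs 16→27
Sum = 0+4+9+16 = 29.
FIFO 30, EDD 46, LPT 52, SPT 29 → minimum 29.

29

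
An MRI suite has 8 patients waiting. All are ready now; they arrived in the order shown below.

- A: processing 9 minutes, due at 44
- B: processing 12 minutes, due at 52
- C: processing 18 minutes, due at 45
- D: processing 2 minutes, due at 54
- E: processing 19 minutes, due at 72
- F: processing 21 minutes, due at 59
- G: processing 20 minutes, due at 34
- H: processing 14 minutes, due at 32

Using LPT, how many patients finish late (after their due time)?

6

LPT (decreasing processing time): F G E C H B A D.
F: 0→21, due 59, tardiness 0
G: 21→41, due 34, tardiness 7
E: 41→60, due 72, tardiness 0
C: 60→78, due 45, tardiness 33
H: 78→92, due 32, tardiness 60
B: 92→104, due 52, tardiness 52
A: 104→113, due 44, tardiness 69
D: 113→115, due 54, tardiness 61
Late patients: 6.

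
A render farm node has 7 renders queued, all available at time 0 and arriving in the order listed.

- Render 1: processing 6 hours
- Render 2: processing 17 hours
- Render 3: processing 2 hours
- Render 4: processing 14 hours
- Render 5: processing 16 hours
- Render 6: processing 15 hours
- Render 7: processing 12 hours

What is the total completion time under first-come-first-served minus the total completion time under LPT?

-96

FIFO (arrival order): Render 1 Render 2 Render 3 Render 4 Render 5 Render 6 Render 7.
Render 1: 0→6
Render 2: 6→23
Render 3: 23→25
Render 4: 25→39
Render 5: 39→55
Render 6: 55→70
Render 7: 70→82
Sum = 6+23+25+39+55+70+82 = 300.
LPT (decreasing processing time): Render 2 Render 5 Render 6 Render 4 Render 7 Render 1 Render 3.
Render 2: 0→17
Render 5: 17→33
Render 6: 33→48
Render 4: 48→62
Render 7: 62→74
Render 1: 74→80
Render 3: 80→82
Sum = 17+33+48+62+74+80+82 = 396.
Difference = 300 − 396 = -96.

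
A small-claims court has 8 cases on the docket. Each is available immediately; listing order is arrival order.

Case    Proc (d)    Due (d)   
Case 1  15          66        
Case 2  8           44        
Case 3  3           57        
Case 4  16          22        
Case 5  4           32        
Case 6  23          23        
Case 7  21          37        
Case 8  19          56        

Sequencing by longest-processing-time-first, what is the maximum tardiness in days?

LPT (decreasing processing time): Case 6 Case 7 Case 8 Case 4 Case 1 Case 2 Case 5 Case 3.
Case 6: 0→23, due 23, tardiness 0
Case 7: 23→44, due 37, tardiness 7
Case 8: 44→63, due 56, tardiness 7
Case 4: 63→79, due 22, tardiness 57
Case 1: 79→94, due 66, tardiness 28
Case 2: 94→102, due 44, tardiness 58
Case 5: 102→106, due 32, tardiness 74
Case 3: 106→109, due 57, tardiness 52
Maximum = 74.

74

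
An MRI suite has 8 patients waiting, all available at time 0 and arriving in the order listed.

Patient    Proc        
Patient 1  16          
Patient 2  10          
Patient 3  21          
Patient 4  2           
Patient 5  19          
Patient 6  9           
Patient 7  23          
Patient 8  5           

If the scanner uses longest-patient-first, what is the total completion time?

LPT (decreasing processing time): Patient 7 Patient 3 Patient 5 Patient 1 Patient 2 Patient 6 Patient 8 Patient 4.
Patient 7: 0→23
Patient 3: 23→44
Patient 5: 44→63
Patient 1: 63→79
Patient 2: 79→89
Patient 6: 89→98
Patient 8: 98→103
Patient 4: 103→105
Sum = 23+44+63+79+89+98+103+105 = 604.

604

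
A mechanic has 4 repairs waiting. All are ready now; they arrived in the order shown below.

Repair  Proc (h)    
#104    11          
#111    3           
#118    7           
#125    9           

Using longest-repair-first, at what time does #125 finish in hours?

20

LPT (decreasing processing time): #104 #125 #118 #111.
#104: 0→11
#125: 11→20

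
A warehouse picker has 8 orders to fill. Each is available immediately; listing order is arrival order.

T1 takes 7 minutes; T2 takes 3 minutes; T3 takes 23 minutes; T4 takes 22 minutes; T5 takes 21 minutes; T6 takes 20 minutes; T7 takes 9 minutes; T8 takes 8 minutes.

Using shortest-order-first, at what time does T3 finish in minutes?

SPT (increasing processing time): T2 T1 T8 T7 T6 T5 T4 T3.
T2: 0→3
T1: 3→10
T8: 10→18
T7: 18→27
T6: 27→47
T5: 47→68
T4: 68→90
T3: 90→113

113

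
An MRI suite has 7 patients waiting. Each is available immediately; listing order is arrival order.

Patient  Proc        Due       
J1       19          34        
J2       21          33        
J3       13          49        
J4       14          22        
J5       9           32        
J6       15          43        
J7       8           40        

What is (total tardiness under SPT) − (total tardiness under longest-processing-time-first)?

SPT (increasing processing time): J7 J5 J3 J4 J6 J1 J2.
J7: 0→8, due 40, tardiness 0
J5: 8→17, due 32, tardiness 0
J3: 17→30, due 49, tardiness 0
J4: 30→44, due 22, tardiness 22
J6: 44→59, due 43, tardiness 16
J1: 59→78, due 34, tardiness 44
J2: 78→99, due 33, tardiness 66
Sum = 0+0+0+22+16+44+66 = 148.
LPT (decreasing processing time): J2 J1 J6 J4 J3 J5 J7.
J2: 0→21, due 33, tardiness 0
J1: 21→40, due 34, tardiness 6
J6: 40→55, due 43, tardiness 12
J4: 55→69, due 22, tardiness 47
J3: 69→82, due 49, tardiness 33
J5: 82→91, due 32, tardiness 59
J7: 91→99, due 40, tardiness 59
Sum = 0+6+12+47+33+59+59 = 216.
Difference = 148 − 216 = -68.

-68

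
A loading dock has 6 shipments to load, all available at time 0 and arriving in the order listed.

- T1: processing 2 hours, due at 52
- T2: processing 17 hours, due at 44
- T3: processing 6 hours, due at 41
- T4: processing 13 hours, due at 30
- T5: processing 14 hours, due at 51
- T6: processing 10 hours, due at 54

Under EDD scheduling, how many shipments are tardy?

1

EDD (increasing due date): T4 T3 T2 T5 T1 T6.
T4: 0→13, due 30, tardiness 0
T3: 13→19, due 41, tardiness 0
T2: 19→36, due 44, tardiness 0
T5: 36→50, due 51, tardiness 0
T1: 50→52, due 52, tardiness 0
T6: 52→62, due 54, tardiness 8
Late shipments: 1.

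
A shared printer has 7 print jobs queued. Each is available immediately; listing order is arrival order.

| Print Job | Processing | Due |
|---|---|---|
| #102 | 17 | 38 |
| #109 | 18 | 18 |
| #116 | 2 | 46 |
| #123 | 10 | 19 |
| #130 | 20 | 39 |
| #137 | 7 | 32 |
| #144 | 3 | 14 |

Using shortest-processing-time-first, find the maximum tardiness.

39

SPT (increasing processing time): #116 #144 #137 #123 #102 #109 #130.
#116: 0→2, due 46, tardiness 0
#144: 2→5, due 14, tardiness 0
#137: 5→12, due 32, tardiness 0
#123: 12→22, due 19, tardiness 3
#102: 22→39, due 38, tardiness 1
#109: 39→57, due 18, tardiness 39
#130: 57→77, due 39, tardiness 38
Maximum = 39.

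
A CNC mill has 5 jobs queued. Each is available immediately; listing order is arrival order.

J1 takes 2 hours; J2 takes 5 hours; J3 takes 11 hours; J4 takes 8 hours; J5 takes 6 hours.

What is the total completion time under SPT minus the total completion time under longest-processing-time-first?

-42

SPT (increasing processing time): J1 J2 J5 J4 J3.
J1: 0→2
J2: 2→7
J5: 7→13
J4: 13→21
J3: 21→32
Sum = 2+7+13+21+32 = 75.
LPT (decreasing processing time): J3 J4 J5 J2 J1.
J3: 0→11
J4: 11→19
J5: 19→25
J2: 25→30
J1: 30→32
Sum = 11+19+25+30+32 = 117.
Difference = 75 − 117 = -42.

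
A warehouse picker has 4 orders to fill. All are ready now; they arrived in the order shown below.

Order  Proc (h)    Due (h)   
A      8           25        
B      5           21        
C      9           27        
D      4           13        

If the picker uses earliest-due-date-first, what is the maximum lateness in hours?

EDD (increasing due date): D B A C.
D: 0→4, due 13, lateness -9
B: 4→9, due 21, lateness -12
A: 9→17, due 25, lateness -8
C: 17→26, due 27, lateness -1
Maximum = -1.

-1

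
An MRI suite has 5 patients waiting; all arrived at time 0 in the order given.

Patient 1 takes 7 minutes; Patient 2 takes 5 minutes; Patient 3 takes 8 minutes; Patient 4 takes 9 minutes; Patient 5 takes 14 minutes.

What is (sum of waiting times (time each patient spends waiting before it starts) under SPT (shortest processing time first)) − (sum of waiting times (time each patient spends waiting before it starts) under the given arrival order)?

-2

SPT (increasing processing time): Patient 2 Patient 1 Patient 3 Patient 4 Patient 5.
Patient 2: waits 0, runs 0→5
Patient 1: waits 5, runs 5→12
Patient 3: waits 12, runs 12→20
Patient 4: waits 20, runs 20→29
Patient 5: waits 29, runs 29→43
Sum = 0+5+12+20+29 = 66.
FIFO (arrival order): Patient 1 Patient 2 Patient 3 Patient 4 Patient 5.
Patient 1: waits 0, runs 0→7
Patient 2: waits 7, runs 7→12
Patient 3: waits 12, runs 12→20
Patient 4: waits 20, runs 20→29
Patient 5: waits 29, runs 29→43
Sum = 0+7+12+20+29 = 68.
Difference = 66 − 68 = -2.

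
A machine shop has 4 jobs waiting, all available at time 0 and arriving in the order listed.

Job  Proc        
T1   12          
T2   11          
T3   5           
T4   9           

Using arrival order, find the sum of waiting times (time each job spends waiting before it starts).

FIFO (arrival order): T1 T2 T3 T4.
T1: waits 0, runs 0→12
T2: waits 12, runs 12→23
T3: waits 23, runs 23→28
T4: waits 28, runs 28→37
Sum = 0+12+23+28 = 63.

63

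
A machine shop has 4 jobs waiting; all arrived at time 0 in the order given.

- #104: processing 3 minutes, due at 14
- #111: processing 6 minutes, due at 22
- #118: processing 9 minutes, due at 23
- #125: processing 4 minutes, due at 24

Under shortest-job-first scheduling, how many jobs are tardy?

0

SPT (increasing processing time): #104 #125 #111 #118.
#104: 0→3, due 14, tardiness 0
#125: 3→7, due 24, tardiness 0
#111: 7→13, due 22, tardiness 0
#118: 13→22, due 23, tardiness 0
Late jobs: 0.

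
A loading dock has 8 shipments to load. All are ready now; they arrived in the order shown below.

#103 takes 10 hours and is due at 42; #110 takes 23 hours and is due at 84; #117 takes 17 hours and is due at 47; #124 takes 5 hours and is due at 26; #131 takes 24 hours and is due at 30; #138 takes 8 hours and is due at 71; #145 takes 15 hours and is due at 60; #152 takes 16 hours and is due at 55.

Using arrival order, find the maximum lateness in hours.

FIFO (arrival order): #103 #110 #117 #124 #131 #138 #145 #152.
#103: 0→10, due 42, lateness -32
#110: 10→33, due 84, lateness -51
#117: 33→50, due 47, lateness 3
#124: 50→55, due 26, lateness 29
#131: 55→79, due 30, lateness 49
#138: 79→87, due 71, lateness 16
#145: 87→102, due 60, lateness 42
#152: 102→118, due 55, lateness 63
Maximum = 63.

63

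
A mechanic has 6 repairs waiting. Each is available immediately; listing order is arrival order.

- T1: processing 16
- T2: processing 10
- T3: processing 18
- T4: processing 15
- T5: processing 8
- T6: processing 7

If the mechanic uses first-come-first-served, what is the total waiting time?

212

FIFO (arrival order): T1 T2 T3 T4 T5 T6.
T1: waits 0, runs 0→16
T2: waits 16, runs 16→26
T3: waits 26, runs 26→44
T4: waits 44, runs 44→59
T5: waits 59, runs 59→67
T6: waits 67, runs 67→74
Sum = 0+16+26+44+59+67 = 212.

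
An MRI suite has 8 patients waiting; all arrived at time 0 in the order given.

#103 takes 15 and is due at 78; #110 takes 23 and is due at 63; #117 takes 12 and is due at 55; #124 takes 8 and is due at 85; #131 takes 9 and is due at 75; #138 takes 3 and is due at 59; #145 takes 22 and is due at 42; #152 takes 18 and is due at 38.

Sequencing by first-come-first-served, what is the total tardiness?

FIFO (arrival order): #103 #110 #117 #124 #131 #138 #145 #152.
#103: 0→15, due 78, tardiness 0
#110: 15→38, due 63, tardiness 0
#117: 38→50, due 55, tardiness 0
#124: 50→58, due 85, tardiness 0
#131: 58→67, due 75, tardiness 0
#138: 67→70, due 59, tardiness 11
#145: 70→92, due 42, tardiness 50
#152: 92→110, due 38, tardiness 72
Sum = 0+0+0+0+0+11+50+72 = 133.

133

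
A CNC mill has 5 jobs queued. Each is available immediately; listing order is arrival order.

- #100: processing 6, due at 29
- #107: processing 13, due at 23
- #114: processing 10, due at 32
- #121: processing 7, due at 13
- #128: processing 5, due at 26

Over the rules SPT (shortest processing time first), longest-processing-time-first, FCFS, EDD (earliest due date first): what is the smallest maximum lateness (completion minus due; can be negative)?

9

SPT (increasing processing time): #128 #100 #121 #114 #107.
#128: 0→5, due 26, lateness -21
#100: 5→11, due 29, lateness -18
#121: 11→18, due 13, lateness 5
#114: 18→28, due 32, lateness -4
#107: 28→41, due 23, lateness 18
Maximum = 18.
LPT (decreasing processing time): #107 #114 #121 #100 #128.
#107: 0→13, due 23, lateness -10
#114: 13→23, due 32, lateness -9
#121: 23→30, due 13, lateness 17
#100: 30→36, due 29, lateness 7
#128: 36→41, due 26, lateness 15
Maximum = 17.
FIFO (arrival order): #100 #107 #114 #121 #128.
#100: 0→6, due 29, lateness -23
#107: 6→19, due 23, lateness -4
#114: 19→29, due 32, lateness -3
#121: 29→36, due 13, lateness 23
#128: 36→41, due 26, lateness 15
Maximum = 23.
EDD (increasing due date): #121 #107 #128 #100 #114.
#121: 0→7, due 13, lateness -6
#107: 7→20, due 23, lateness -3
#128: 20→25, due 26, lateness -1
#100: 25→31, due 29, lateness 2
#114: 31→41, due 32, lateness 9
Maximum = 9.
SPT 18, LPT 17, FIFO 23, EDD 9 → minimum 9.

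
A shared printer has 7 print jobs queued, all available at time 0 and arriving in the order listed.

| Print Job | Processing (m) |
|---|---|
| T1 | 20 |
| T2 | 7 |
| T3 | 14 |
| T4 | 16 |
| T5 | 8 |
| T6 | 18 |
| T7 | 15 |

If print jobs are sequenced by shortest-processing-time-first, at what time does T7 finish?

SPT (increasing processing time): T2 T5 T3 T7 T4 T6 T1.
T2: 0→7
T5: 7→15
T3: 15→29
T7: 29→44

44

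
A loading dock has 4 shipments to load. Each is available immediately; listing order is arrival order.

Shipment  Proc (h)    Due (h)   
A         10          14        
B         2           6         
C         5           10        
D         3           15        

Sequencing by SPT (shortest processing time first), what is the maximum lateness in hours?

6

SPT (increasing processing time): B D C A.
B: 0→2, due 6, lateness -4
D: 2→5, due 15, lateness -10
C: 5→10, due 10, lateness 0
A: 10→20, due 14, lateness 6
Maximum = 6.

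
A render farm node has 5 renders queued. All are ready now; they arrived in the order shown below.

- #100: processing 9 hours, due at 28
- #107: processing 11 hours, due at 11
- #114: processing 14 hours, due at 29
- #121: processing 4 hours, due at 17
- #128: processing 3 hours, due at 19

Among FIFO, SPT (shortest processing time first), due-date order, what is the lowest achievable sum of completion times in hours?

94

FIFO (arrival order): #100 #107 #114 #121 #128.
#100: 0→9
#107: 9→20
#114: 20→34
#121: 34→38
#128: 38→41
Sum = 9+20+34+38+41 = 142.
SPT (increasing processing time): #128 #121 #100 #107 #114.
#128: 0→3
#121: 3→7
#100: 7→16
#107: 16→27
#114: 27→41
Sum = 3+7+16+27+41 = 94.
EDD (increasing due date): #107 #121 #128 #100 #114.
#107: 0→11
#121: 11→15
#128: 15→18
#100: 18→27
#114: 27→41
Sum = 11+15+18+27+41 = 112.
FIFO 142, SPT 94, EDD 112 → minimum 94.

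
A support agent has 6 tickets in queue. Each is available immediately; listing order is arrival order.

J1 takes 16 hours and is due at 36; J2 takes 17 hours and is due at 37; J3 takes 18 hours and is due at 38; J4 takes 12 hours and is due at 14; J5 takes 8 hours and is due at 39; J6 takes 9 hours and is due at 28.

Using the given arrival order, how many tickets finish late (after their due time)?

4

FIFO (arrival order): J1 J2 J3 J4 J5 J6.
J1: 0→16, due 36, tardiness 0
J2: 16→33, due 37, tardiness 0
J3: 33→51, due 38, tardiness 13
J4: 51→63, due 14, tardiness 49
J5: 63→71, due 39, tardiness 32
J6: 71→80, due 28, tardiness 52
Late tickets: 4.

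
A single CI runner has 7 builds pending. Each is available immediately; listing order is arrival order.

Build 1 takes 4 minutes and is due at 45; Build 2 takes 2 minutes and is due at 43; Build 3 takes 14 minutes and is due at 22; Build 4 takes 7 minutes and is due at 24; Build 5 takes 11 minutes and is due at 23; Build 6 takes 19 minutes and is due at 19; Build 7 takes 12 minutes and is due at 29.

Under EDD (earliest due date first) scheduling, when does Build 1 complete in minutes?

EDD (increasing due date): Build 6 Build 3 Build 5 Build 4 Build 7 Build 2 Build 1.
Build 6: 0→19
Build 3: 19→33
Build 5: 33→44
Build 4: 44→51
Build 7: 51→63
Build 2: 63→65
Build 1: 65→69

69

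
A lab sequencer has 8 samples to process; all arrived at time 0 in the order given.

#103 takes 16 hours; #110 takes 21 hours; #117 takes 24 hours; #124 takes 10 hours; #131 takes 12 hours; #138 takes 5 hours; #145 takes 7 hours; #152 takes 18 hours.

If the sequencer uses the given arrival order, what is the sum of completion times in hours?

564

FIFO (arrival order): #103 #110 #117 #124 #131 #138 #145 #152.
#103: 0→16
#110: 16→37
#117: 37→61
#124: 61→71
#131: 71→83
#138: 83→88
#145: 88→95
#152: 95→113
Sum = 16+37+61+71+83+88+95+113 = 564.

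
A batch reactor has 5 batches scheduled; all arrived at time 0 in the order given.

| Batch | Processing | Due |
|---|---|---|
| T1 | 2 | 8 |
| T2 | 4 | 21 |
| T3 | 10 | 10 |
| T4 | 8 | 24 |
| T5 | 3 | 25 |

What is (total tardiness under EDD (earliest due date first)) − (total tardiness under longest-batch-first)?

-16

EDD (increasing due date): T1 T3 T2 T4 T5.
T1: 0→2, due 8, tardiness 0
T3: 2→12, due 10, tardiness 2
T2: 12→16, due 21, tardiness 0
T4: 16→24, due 24, tardiness 0
T5: 24→27, due 25, tardiness 2
Sum = 0+2+0+0+2 = 4.
LPT (decreasing processing time): T3 T4 T2 T5 T1.
T3: 0→10, due 10, tardiness 0
T4: 10→18, due 24, tardiness 0
T2: 18→22, due 21, tardiness 1
T5: 22→25, due 25, tardiness 0
T1: 25→27, due 8, tardiness 19
Sum = 0+0+1+0+19 = 20.
Difference = 4 − 20 = -16.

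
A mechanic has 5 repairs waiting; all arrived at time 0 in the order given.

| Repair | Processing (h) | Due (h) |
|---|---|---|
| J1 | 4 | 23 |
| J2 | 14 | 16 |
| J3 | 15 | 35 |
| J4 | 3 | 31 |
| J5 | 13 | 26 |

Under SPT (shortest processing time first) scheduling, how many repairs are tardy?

SPT (increasing processing time): J4 J1 J5 J2 J3.
J4: 0→3, due 31, tardiness 0
J1: 3→7, due 23, tardiness 0
J5: 7→20, due 26, tardiness 0
J2: 20→34, due 16, tardiness 18
J3: 34→49, due 35, tardiness 14
Late repairs: 2.

2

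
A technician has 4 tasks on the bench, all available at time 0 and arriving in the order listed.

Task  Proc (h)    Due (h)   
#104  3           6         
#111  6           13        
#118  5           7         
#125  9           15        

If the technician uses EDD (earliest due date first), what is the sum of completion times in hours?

EDD (increasing due date): #104 #118 #111 #125.
#104: 0→3
#118: 3→8
#111: 8→14
#125: 14→23
Sum = 3+8+14+23 = 48.

48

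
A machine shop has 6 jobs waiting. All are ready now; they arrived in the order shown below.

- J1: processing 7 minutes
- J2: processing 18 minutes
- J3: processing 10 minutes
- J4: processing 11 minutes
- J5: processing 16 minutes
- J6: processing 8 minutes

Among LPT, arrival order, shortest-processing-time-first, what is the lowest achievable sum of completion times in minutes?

205

LPT (decreasing processing time): J2 J5 J4 J3 J6 J1.
J2: 0→18
J5: 18→34
J4: 34→45
J3: 45→55
J6: 55→63
J1: 63→70
Sum = 18+34+45+55+63+70 = 285.
FIFO (arrival order): J1 J2 J3 J4 J5 J6.
J1: 0→7
J2: 7→25
J3: 25→35
J4: 35→46
J5: 46→62
J6: 62→70
Sum = 7+25+35+46+62+70 = 245.
SPT (increasing processing time): J1 J6 J3 J4 J5 J2.
J1: 0→7
J6: 7→15
J3: 15→25
J4: 25→36
J5: 36→52
J2: 52→70
Sum = 7+15+25+36+52+70 = 205.
LPT 285, FIFO 245, SPT 205 → minimum 205.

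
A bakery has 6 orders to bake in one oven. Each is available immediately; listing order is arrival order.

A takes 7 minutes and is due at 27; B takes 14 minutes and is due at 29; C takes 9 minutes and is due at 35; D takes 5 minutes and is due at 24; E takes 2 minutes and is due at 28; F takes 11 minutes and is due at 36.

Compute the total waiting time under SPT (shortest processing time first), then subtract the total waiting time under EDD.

SPT (increasing processing time): E D A C F B.
E: waits 0, runs 0→2
D: waits 2, runs 2→7
A: waits 7, runs 7→14
C: waits 14, runs 14→23
F: waits 23, runs 23→34
B: waits 34, runs 34→48
Sum = 0+2+7+14+23+34 = 80.
EDD (increasing due date): D A E B C F.
D: waits 0, runs 0→5
A: waits 5, runs 5→12
E: waits 12, runs 12→14
B: waits 14, runs 14→28
C: waits 28, runs 28→37
F: waits 37, runs 37→48
Sum = 0+5+12+14+28+37 = 96.
Difference = 80 − 96 = -16.

-16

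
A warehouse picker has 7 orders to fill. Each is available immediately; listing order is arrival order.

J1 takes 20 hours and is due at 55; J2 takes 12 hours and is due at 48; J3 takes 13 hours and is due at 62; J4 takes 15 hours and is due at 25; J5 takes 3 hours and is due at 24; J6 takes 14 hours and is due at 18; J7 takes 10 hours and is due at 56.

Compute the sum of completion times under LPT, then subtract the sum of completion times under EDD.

LPT (decreasing processing time): J1 J4 J6 J3 J2 J7 J5.
J1: 0→20
J4: 20→35
J6: 35→49
J3: 49→62
J2: 62→74
J7: 74→84
J5: 84→87
Sum = 20+35+49+62+74+84+87 = 411.
EDD (increasing due date): J6 J5 J4 J2 J1 J7 J3.
J6: 0→14
J5: 14→17
J4: 17→32
J2: 32→44
J1: 44→64
J7: 64→74
J3: 74→87
Sum = 14+17+32+44+64+74+87 = 332.
Difference = 411 − 332 = 79.

79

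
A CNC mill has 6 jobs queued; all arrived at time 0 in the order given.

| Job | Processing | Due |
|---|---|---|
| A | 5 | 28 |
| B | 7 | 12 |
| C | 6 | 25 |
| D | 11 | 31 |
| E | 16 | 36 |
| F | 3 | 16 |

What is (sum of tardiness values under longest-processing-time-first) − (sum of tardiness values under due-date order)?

LPT (decreasing processing time): E D B C A F.
E: 0→16, due 36, tardiness 0
D: 16→27, due 31, tardiness 0
B: 27→34, due 12, tardiness 22
C: 34→40, due 25, tardiness 15
A: 40→45, due 28, tardiness 17
F: 45→48, due 16, tardiness 32
Sum = 0+0+22+15+17+32 = 86.
EDD (increasing due date): B F C A D E.
B: 0→7, due 12, tardiness 0
F: 7→10, due 16, tardiness 0
C: 10→16, due 25, tardiness 0
A: 16→21, due 28, tardiness 0
D: 21→32, due 31, tardiness 1
E: 32→48, due 36, tardiness 12
Sum = 0+0+0+0+1+12 = 13.
Difference = 86 − 13 = 73.

73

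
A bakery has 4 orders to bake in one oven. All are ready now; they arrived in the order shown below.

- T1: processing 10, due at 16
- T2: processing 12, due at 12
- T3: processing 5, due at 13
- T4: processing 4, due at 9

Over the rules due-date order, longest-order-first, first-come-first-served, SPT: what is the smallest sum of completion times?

EDD (increasing due date): T4 T2 T3 T1.
T4: 0→4
T2: 4→16
T3: 16→21
T1: 21→31
Sum = 4+16+21+31 = 72.
LPT (decreasing processing time): T2 T1 T3 T4.
T2: 0→12
T1: 12→22
T3: 22→27
T4: 27→31
Sum = 12+22+27+31 = 92.
FIFO (arrival order): T1 T2 T3 T4.
T1: 0→10
T2: 10→22
T3: 22→27
T4: 27→31
Sum = 10+22+27+31 = 90.
SPT (increasing processing time): T4 T3 T1 T2.
T4: 0→4
T3: 4→9
T1: 9→19
T2: 19→31
Sum = 4+9+19+31 = 63.
EDD 72, LPT 92, FIFO 90, SPT 63 → minimum 63.

63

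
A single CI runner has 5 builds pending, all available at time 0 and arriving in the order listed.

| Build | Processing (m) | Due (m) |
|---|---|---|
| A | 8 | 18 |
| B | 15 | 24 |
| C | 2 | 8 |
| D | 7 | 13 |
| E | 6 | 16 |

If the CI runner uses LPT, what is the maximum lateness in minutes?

LPT (decreasing processing time): B A D E C.
B: 0→15, due 24, lateness -9
A: 15→23, due 18, lateness 5
D: 23→30, due 13, lateness 17
E: 30→36, due 16, lateness 20
C: 36→38, due 8, lateness 30
Maximum = 30.

30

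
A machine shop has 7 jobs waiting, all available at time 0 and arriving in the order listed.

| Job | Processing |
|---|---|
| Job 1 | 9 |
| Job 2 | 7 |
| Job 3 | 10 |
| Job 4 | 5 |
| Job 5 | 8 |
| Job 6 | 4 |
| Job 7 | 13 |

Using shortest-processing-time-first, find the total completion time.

185

SPT (increasing processing time): Job 6 Job 4 Job 2 Job 5 Job 1 Job 3 Job 7.
Job 6: 0→4
Job 4: 4→9
Job 2: 9→16
Job 5: 16→24
Job 1: 24→33
Job 3: 33→43
Job 7: 43→56
Sum = 4+9+16+24+33+43+56 = 185.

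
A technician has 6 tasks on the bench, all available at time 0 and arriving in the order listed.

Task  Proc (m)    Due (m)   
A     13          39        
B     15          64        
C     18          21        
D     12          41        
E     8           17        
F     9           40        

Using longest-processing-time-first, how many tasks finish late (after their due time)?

LPT (decreasing processing time): C B A D F E.
C: 0→18, due 21, tardiness 0
B: 18→33, due 64, tardiness 0
A: 33→46, due 39, tardiness 7
D: 46→58, due 41, tardiness 17
F: 58→67, due 40, tardiness 27
E: 67→75, due 17, tardiness 58
Late tasks: 4.

4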